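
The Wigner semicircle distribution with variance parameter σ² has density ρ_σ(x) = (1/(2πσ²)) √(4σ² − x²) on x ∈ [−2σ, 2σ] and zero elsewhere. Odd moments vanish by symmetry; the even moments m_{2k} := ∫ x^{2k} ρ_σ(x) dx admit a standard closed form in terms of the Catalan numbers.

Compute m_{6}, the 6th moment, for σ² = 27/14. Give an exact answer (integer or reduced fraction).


By the scaled semicircle moment identity, m_{2k} = σ^{2k} · C_k with k = 3.
C_3 = (1/(k+1)) · C(2k, k) = (1/4) · C(6, 3) = (1/4) · 20 = 5.
σ^{2k} = (σ²)^k = (27/14)^3 = 19683/2744.

Therefore m_{6} = σ^{6} · C_3 = (19683/2744) · 5 = 98415/2744.


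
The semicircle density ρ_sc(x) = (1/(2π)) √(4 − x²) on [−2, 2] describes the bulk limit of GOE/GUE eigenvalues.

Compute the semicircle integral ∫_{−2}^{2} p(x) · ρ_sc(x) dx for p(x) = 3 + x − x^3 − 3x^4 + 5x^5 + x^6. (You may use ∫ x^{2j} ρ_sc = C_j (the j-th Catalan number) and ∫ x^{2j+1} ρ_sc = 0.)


Write p(x) = Σ a_i x^i, split into monomials and integrate each against ρ_sc separately.
Using ∫ x^{2j} ρ_sc = C_j = (1/(j+1)) C(2j, j) (Catalan numbers) and ∫ x^{2j+1} ρ_sc = 0 (odd monomials vanish by symmetry):
  i = 0 (even): a_0 · C_{0} = 3 · 1 = 3
  i = 1 (odd): ∫ x^1 ρ_sc = 0 (vanishes)
  i = 3 (odd): ∫ x^3 ρ_sc = 0 (vanishes)
  i = 4 (even): a_4 · C_{2} = -3 · 2 = -6
  i = 5 (odd): ∫ x^5 ρ_sc = 0 (vanishes)
  i = 6 (even): a_6 · C_{3} = 1 · 5 = 5

Summing the contributions: ∫_{−2}^{2} p(x) ρ_sc(x) dx = 3 + (-6) + 5 = 2.


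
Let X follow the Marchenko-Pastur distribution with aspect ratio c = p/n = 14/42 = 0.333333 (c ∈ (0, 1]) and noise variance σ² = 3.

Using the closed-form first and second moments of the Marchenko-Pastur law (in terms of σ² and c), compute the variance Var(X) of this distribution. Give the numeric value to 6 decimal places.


Recall the MP moments m_1 = E[X] = σ² and m_2 = E[X²] = σ⁴ (1 + c).
m_1 = E[X] = σ² = 3, so m_1² = 9.
m_2 = E[X²] = σ⁴ (1 + c) = 9 · (1 + 0.333333) = 9 · 1.333333 = 12.000000.
(Note m_2 − m_1² simplifies to c · σ⁴ = 0.333333 · 9.)

Var(X) = m_2 − m_1² = 12.000000 − 9 = 3.000000.


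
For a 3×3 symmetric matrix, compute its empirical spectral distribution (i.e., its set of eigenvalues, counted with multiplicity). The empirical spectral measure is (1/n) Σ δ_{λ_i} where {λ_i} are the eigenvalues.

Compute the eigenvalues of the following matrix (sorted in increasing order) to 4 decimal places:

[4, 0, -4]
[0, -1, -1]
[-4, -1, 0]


Since M is real symmetric, all three eigenvalues are real; they are the roots of det(λI − M) = λ³ − (tr M) λ² + s λ − det M, where s is the sum of the principal 2×2 minors.
tr M = 4 + (-1) + 0 = 3.
s = (4·(-1) − 0²) + (4·0 − (-4)²) + ((-1)·0 − (-1)²) = -4 + (-16) + (-1) = -21.
det M (expand along row 1) = 4·(-1) − 0·(-4) + (-4)·(-4) = 12.
Characteristic polynomial: λ³ − 3λ² − 21λ − 12 = 0.
Substitute λ = y + (tr M)/3 = y + 1.000000 to remove the quadratic term: y³ + p·y + q = 0 with p = s − (tr M)²/3 = -24.000000 and q = −2(tr M)³/27 + (tr M)·s/3 − det M = -35.000000.
Three real roots ⇒ use the trigonometric (Viète) form: r = 2√(−p/3) = 5.656854, φ = arccos(3q/(p·r)) = arccos(0.773398) = 0.686612 rad.
y_k = r·cos(φ/3 − 2πk/3) for k = 0, 1, 2 gives y = 5.509342, -1.643201, -3.866141.
λ_k = y_k + 1.000000 gives λ = 6.5093, -0.6432, -2.8661 (check: the sum is 3.0000 = tr M).

Eigenvalues sorted in increasing order: [-2.8661, -0.6432, 6.5093].


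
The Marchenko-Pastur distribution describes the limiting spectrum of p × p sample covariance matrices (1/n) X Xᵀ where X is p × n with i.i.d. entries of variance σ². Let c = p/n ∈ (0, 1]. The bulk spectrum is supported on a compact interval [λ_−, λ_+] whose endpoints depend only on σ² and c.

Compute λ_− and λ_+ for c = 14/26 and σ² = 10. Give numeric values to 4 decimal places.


c = 14/26 = 0.538462; √c = 0.733799.
λ_− = σ² (1 − √c)² = 10 · (1 − 0.733799)² = 10 · (0.266201)² = 0.708628.
λ_+ = σ² (1 + √c)² = 10 · (1 + 0.733799)² = 10 · (1.733799)² = 30.060603.

Rounded to 4 decimal places: λ_− ≈ 0.7086, λ_+ ≈ 30.0606.


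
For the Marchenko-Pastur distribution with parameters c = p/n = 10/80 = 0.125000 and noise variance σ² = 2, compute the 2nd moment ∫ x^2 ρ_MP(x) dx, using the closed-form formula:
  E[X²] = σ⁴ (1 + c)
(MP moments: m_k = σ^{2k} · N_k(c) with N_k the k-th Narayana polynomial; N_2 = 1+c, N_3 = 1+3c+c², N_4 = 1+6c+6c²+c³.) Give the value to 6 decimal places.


E[X²] = σ⁴ (1 + c) (second MP moment). With σ² = 2 (so σ⁴ = 4) and c = 10/80 = 0.125000: E[X²] = 4 · (1 + 0.125000) = 4 · 1.125000.

So E[X^2] = 4.500000.


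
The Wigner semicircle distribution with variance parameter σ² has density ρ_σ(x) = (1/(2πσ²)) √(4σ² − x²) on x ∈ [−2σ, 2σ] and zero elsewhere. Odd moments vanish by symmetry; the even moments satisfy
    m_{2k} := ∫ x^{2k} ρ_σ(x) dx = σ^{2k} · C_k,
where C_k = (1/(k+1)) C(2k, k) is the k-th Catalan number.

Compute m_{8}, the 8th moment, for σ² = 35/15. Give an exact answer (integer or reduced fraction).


By the scaled semicircle moment identity, m_{2k} = σ^{2k} · C_k with k = 4.
C_4 = (1/(k+1)) · C(2k, k) = (1/5) · C(8, 4) = (1/5) · 70 = 14.
σ^{2k} = (σ²)^k = (35/15)^4 = 2401/81.

Therefore m_{8} = σ^{8} · C_4 = (2401/81) · 14 = 33614/81.


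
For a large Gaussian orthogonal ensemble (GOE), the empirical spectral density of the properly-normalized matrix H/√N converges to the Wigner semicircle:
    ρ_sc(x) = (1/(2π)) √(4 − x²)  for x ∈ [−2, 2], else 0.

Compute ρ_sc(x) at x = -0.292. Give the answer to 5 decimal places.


ρ_sc(x) = (1/(2π)) √(4 − x²). With x = -0.292:
  4 − x² = 4 − (-0.292)² = 4 − 0.085264 = 3.914736.
  √(4 − x²) = 1.978569.
  1/(2π) = 0.159155.
  ρ_sc(-0.292) = 0.159155 · 1.978569 = 0.314899.

Rounded to 5 decimal places: ρ_sc(-0.292) ≈ 0.31490.


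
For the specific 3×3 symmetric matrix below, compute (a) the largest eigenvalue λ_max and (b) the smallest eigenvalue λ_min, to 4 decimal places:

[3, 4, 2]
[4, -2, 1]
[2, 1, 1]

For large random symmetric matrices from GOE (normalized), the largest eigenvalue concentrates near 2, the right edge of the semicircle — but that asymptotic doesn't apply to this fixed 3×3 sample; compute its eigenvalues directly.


Since M is real symmetric, all three eigenvalues are real; they are the roots of det(λI − M) = λ³ − (tr M) λ² + s λ − det M, where s is the sum of the principal 2×2 minors.
tr M = 3 + (-2) + 1 = 2.
s = (3·(-2) − 4²) + (3·1 − 2²) + ((-2)·1 − 1²) = -22 + (-1) + (-3) = -26.
det M (expand along row 1) = 3·(-3) − 4·2 + 2·8 = -1.
Characteristic polynomial: λ³ − 2λ² − 26λ + 1 = 0.
Substitute λ = y + (tr M)/3 = y + 0.666667 to remove the quadratic term: y³ + p·y + q = 0 with p = s − (tr M)²/3 = -27.333333 and q = −2(tr M)³/27 + (tr M)·s/3 − det M = -16.925926.
Three real roots ⇒ use the trigonometric (Viète) form: r = 2√(−p/3) = 6.036923, φ = arccos(3q/(p·r)) = arccos(0.307727) = 1.257993 rad.
y_k = r·cos(φ/3 − 2πk/3) for k = 0, 1, 2 gives y = 5.513893, -0.628316, -4.885577.
λ_k = y_k + 0.666667 gives λ = 6.1806, 0.0384, -4.2189 (check: the sum is 2.0000 = tr M).

Hence λ_max = 6.1806 and λ_min = -4.2189.


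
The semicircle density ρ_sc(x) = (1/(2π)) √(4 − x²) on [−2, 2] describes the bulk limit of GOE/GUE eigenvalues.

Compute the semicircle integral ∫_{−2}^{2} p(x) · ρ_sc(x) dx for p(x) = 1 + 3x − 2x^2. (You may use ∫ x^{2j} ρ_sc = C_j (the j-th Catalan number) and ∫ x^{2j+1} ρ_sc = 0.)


Write p(x) = Σ a_i x^i, split into monomials and integrate each against ρ_sc separately.
Using ∫ x^{2j} ρ_sc = C_j = (1/(j+1)) C(2j, j) (Catalan numbers) and ∫ x^{2j+1} ρ_sc = 0 (odd monomials vanish by symmetry):
  i = 0 (even): a_0 · C_{0} = 1 · 1 = 1
  i = 1 (odd): ∫ x^1 ρ_sc = 0 (vanishes)
  i = 2 (even): a_2 · C_{1} = -2 · 1 = -2

Summing the contributions: ∫_{−2}^{2} p(x) ρ_sc(x) dx = 1 + (-2) = -1.


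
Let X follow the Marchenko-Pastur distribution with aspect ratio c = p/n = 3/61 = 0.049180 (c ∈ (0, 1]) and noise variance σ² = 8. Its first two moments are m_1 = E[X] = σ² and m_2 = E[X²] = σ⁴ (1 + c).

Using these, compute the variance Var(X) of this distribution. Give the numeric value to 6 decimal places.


m_1 = E[X] = σ² = 8, so m_1² = 64.
m_2 = E[X²] = σ⁴ (1 + c) = 64 · (1 + 0.049180) = 64 · 1.049180 = 67.147541.
(Note m_2 − m_1² simplifies to c · σ⁴ = 0.049180 · 64.)

Var(X) = m_2 − m_1² = 67.147541 − 64 = 3.147541.


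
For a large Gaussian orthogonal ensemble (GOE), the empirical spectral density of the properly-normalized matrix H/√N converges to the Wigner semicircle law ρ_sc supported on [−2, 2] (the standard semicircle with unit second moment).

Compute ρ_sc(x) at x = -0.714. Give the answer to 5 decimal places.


ρ_sc(x) = (1/(2π)) √(4 − x²). With x = -0.714:
  4 − x² = 4 − (-0.714)² = 4 − 0.509796 = 3.490204.
  √(4 − x²) = 1.868209.
  1/(2π) = 0.159155.
  ρ_sc(-0.714) = 0.159155 · 1.868209 = 0.297335.

Rounded to 5 decimal places: ρ_sc(-0.714) ≈ 0.29733.


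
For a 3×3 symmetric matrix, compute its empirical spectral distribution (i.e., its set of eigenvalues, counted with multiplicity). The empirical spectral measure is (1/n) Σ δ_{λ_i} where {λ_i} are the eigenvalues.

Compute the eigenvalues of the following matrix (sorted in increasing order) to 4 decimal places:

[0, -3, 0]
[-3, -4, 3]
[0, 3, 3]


Since M is real symmetric, all three eigenvalues are real; they are the roots of det(λI − M) = λ³ − (tr M) λ² + s λ − det M, where s is the sum of the principal 2×2 minors.
tr M = 0 + (-4) + 3 = -1.
s = (0·(-4) − (-3)²) + (0·3 − 0²) + ((-4)·3 − 3²) = -9 + 0 + (-21) = -30.
det M (expand along row 1) = 0·(-21) − (-3)·(-9) + 0·(-9) = -27.
Characteristic polynomial: λ³ + λ² − 30λ + 27 = 0.
Substitute λ = y + (tr M)/3 = y − 0.333333 to remove the quadratic term: y³ + p·y + q = 0 with p = s − (tr M)²/3 = -30.333333 and q = −2(tr M)³/27 + (tr M)·s/3 − det M = 37.074074.
Three real roots ⇒ use the trigonometric (Viète) form: r = 2√(−p/3) = 6.359595, φ = arccos(3q/(p·r)) = arccos(-0.576557) = 2.185304 rad.
y_k = r·cos(φ/3 − 2πk/3) for k = 0, 1, 2 gives y = 4.745639, 1.293584, -6.039223.
λ_k = y_k − 0.333333 gives λ = 4.4123, 0.9603, -6.3726 (check: the sum is -1.0000 = tr M).

Eigenvalues sorted in increasing order: [-6.3726, 0.9603, 4.4123].


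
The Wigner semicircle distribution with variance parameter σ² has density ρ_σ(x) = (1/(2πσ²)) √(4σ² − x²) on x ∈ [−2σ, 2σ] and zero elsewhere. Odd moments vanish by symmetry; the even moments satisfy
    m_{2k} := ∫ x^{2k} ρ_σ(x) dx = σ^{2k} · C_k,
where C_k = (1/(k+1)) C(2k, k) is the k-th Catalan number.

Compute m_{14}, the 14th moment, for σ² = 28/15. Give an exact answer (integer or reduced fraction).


By the scaled semicircle moment identity, m_{2k} = σ^{2k} · C_k with k = 7.
C_7 = (1/(k+1)) · C(2k, k) = (1/8) · C(14, 7) = (1/8) · 3432 = 429.
σ^{2k} = (σ²)^k = (28/15)^7 = 13492928512/170859375.

Therefore m_{14} = σ^{14} · C_7 = (13492928512/170859375) · 429 = 1929488777216/56953125.


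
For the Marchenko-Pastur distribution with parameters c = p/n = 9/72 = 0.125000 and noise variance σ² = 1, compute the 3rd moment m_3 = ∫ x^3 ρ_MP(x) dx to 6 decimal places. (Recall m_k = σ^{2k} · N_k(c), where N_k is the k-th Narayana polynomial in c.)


E[X³] = σ⁶ (1 + 3c + c²) (third MP moment). With σ² = 1 (so σ⁶ = 1) and c = 9/72 = 0.125000: E[X³] = 1 · (1 + 3·0.125000 + (0.125000)²) = 1 · 1.390625.

So E[X^3] = 1.390625.


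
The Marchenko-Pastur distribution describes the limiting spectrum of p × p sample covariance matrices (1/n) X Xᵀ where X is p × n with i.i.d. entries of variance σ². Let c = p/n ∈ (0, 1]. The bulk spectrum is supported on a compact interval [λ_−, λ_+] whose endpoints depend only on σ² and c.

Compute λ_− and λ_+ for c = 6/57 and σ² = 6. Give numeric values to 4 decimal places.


c = 6/57 = 0.105263; √c = 0.324443.
λ_− = σ² (1 − √c)² = 6 · (1 − 0.324443)² = 6 · (0.675557)² = 2.738265.
λ_+ = σ² (1 + √c)² = 6 · (1 + 0.324443)² = 6 · (1.324443)² = 10.524893.

Rounded to 4 decimal places: λ_− ≈ 2.7383, λ_+ ≈ 10.5249.


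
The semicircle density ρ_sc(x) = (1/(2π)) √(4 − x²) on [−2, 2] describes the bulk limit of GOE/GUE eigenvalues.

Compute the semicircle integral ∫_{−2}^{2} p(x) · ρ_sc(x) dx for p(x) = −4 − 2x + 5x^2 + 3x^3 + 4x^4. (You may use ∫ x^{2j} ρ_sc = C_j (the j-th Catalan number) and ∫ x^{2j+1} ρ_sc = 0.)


Write p(x) = Σ a_i x^i, split into monomials and integrate each against ρ_sc separately.
Using ∫ x^{2j} ρ_sc = C_j = (1/(j+1)) C(2j, j) (Catalan numbers) and ∫ x^{2j+1} ρ_sc = 0 (odd monomials vanish by symmetry):
  i = 0 (even): a_0 · C_{0} = -4 · 1 = -4
  i = 1 (odd): ∫ x^1 ρ_sc = 0 (vanishes)
  i = 2 (even): a_2 · C_{1} = 5 · 1 = 5
  i = 3 (odd): ∫ x^3 ρ_sc = 0 (vanishes)
  i = 4 (even): a_4 · C_{2} = 4 · 2 = 8

Summing the contributions: ∫_{−2}^{2} p(x) ρ_sc(x) dx = (-4) + 5 + 8 = 9.


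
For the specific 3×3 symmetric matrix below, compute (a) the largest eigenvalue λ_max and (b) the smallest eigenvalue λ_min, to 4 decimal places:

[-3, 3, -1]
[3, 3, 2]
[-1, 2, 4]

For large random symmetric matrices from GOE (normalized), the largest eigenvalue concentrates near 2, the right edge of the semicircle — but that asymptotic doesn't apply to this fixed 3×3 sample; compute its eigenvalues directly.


Since M is real symmetric, all three eigenvalues are real; they are the roots of det(λI − M) = λ³ − (tr M) λ² + s λ − det M, where s is the sum of the principal 2×2 minors.
tr M = -3 + 3 + 4 = 4.
s = ((-3)·3 − 3²) + ((-3)·4 − (-1)²) + (3·4 − 2²) = -18 + (-13) + 8 = -23.
det M (expand along row 1) = (-3)·8 − 3·14 + (-1)·9 = -75.
Characteristic polynomial: λ³ − 4λ² − 23λ + 75 = 0.
Substitute λ = y + (tr M)/3 = y + 1.333333 to remove the quadratic term: y³ + p·y + q = 0 with p = s − (tr M)²/3 = -28.333333 and q = −2(tr M)³/27 + (tr M)·s/3 − det M = 39.592593.
Three real roots ⇒ use the trigonometric (Viète) form: r = 2√(−p/3) = 6.146363, φ = arccos(3q/(p·r)) = arccos(-0.682055) = 2.321365 rad.
y_k = r·cos(φ/3 − 2πk/3) for k = 0, 1, 2 gives y = 4.396299, 1.521764, -5.918062.
λ_k = y_k + 1.333333 gives λ = 5.7296, 2.8551, -4.5847 (check: the sum is 4.0000 = tr M).

Hence λ_max = 5.7296 and λ_min = -4.5847.


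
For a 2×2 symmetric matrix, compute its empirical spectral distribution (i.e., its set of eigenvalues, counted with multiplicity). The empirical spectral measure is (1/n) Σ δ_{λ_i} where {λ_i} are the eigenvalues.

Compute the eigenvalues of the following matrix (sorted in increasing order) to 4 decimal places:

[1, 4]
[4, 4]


Since M is real symmetric, both eigenvalues are real; they are the roots of det(λI − M) = λ² − (tr M) λ + det M.
tr M = 1 + 4 = 5.
det M = 1·4 − 4² = 4 − 16 = -12.
Characteristic polynomial: λ² − 5λ − 12 = 0.
Discriminant Δ = (tr M)² − 4·det M = 25 − (-48) = 73; √Δ = 8.544004.
λ = (tr M ± √Δ)/2 = (5 ± 8.544004)/2, giving (tr M − √Δ)/2 = -1.7720 and (tr M + √Δ)/2 = 6.7720.

Eigenvalues sorted in increasing order: [-1.7720, 6.7720].


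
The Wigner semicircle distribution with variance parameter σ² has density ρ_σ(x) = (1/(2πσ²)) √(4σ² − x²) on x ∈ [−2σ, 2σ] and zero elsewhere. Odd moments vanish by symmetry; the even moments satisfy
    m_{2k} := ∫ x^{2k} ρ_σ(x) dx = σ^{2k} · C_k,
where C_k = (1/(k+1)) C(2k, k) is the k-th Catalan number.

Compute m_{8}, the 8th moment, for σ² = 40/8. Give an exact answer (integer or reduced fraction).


By the scaled semicircle moment identity, m_{2k} = σ^{2k} · C_k with k = 4.
C_4 = (1/(k+1)) · C(2k, k) = (1/5) · C(8, 4) = (1/5) · 70 = 14.
σ^{2k} = (σ²)^k = (40/8)^4 = 625.

Therefore m_{8} = σ^{8} · C_4 = 625 · 14 = 8750.


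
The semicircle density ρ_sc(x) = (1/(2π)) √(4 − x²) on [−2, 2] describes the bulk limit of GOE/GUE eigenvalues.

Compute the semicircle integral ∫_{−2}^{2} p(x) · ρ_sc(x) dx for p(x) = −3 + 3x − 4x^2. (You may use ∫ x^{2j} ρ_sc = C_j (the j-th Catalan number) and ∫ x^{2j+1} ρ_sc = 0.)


Write p(x) = Σ a_i x^i, split into monomials and integrate each against ρ_sc separately.
Using ∫ x^{2j} ρ_sc = C_j = (1/(j+1)) C(2j, j) (Catalan numbers) and ∫ x^{2j+1} ρ_sc = 0 (odd monomials vanish by symmetry):
  i = 0 (even): a_0 · C_{0} = -3 · 1 = -3
  i = 1 (odd): ∫ x^1 ρ_sc = 0 (vanishes)
  i = 2 (even): a_2 · C_{1} = -4 · 1 = -4

Summing the contributions: ∫_{−2}^{2} p(x) ρ_sc(x) dx = (-3) + (-4) = -7.


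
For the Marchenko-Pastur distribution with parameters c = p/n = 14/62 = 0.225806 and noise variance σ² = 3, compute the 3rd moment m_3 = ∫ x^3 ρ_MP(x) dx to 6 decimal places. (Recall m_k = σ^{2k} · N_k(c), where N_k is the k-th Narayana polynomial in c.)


E[X³] = σ⁶ (1 + 3c + c²) (third MP moment). With σ² = 3 (so σ⁶ = 27) and c = 14/62 = 0.225806: E[X³] = 27 · (1 + 3·0.225806 + (0.225806)²) = 27 · 1.728408.

So E[X^3] = 46.667014.


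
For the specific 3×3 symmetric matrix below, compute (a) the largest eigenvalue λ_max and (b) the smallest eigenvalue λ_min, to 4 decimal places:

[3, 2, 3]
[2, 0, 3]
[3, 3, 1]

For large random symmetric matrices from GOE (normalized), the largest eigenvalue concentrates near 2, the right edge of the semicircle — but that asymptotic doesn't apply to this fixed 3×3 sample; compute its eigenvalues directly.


Since M is real symmetric, all three eigenvalues are real; they are the roots of det(λI − M) = λ³ − (tr M) λ² + s λ − det M, where s is the sum of the principal 2×2 minors.
tr M = 3 + 0 + 1 = 4.
s = (3·0 − 2²) + (3·1 − 3²) + (0·1 − 3²) = -4 + (-6) + (-9) = -19.
det M (expand along row 1) = 3·(-9) − 2·(-7) + 3·6 = 5.
Characteristic polynomial: λ³ − 4λ² − 19λ − 5 = 0.
Substitute λ = y + (tr M)/3 = y + 1.333333 to remove the quadratic term: y³ + p·y + q = 0 with p = s − (tr M)²/3 = -24.333333 and q = −2(tr M)³/27 + (tr M)·s/3 − det M = -35.074074.
Three real roots ⇒ use the trigonometric (Viète) form: r = 2√(−p/3) = 5.696002, φ = arccos(3q/(p·r)) = arccos(0.759164) = 0.708768 rad.
y_k = r·cos(φ/3 − 2πk/3) for k = 0, 1, 2 gives y = 5.537774, -1.614275, -3.923499.
λ_k = y_k + 1.333333 gives λ = 6.8711, -0.2809, -2.5902 (check: the sum is 4.0000 = tr M).

Hence λ_max = 6.8711 and λ_min = -2.5902.


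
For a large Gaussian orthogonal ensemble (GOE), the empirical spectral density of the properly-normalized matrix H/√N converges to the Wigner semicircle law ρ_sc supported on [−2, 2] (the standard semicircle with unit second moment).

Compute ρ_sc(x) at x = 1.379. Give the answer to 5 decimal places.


ρ_sc(x) = (1/(2π)) √(4 − x²). With x = 1.379:
  4 − x² = 4 − (1.379)² = 4 − 1.901641 = 2.098359.
  √(4 − x²) = 1.448571.
  1/(2π) = 0.159155.
  ρ_sc(1.379) = 0.159155 · 1.448571 = 0.230547.

Rounded to 5 decimal places: ρ_sc(1.379) ≈ 0.23055.


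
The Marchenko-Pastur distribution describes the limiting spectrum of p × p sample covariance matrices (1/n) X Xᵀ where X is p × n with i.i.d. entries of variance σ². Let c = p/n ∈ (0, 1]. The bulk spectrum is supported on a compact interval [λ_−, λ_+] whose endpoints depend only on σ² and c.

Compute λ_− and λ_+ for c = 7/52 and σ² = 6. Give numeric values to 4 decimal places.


c = 7/52 = 0.134615; √c = 0.366900.
λ_− = σ² (1 − √c)² = 6 · (1 − 0.366900)² = 6 · (0.633100)² = 2.404896.
λ_+ = σ² (1 + √c)² = 6 · (1 + 0.366900)² = 6 · (1.366900)² = 11.210489.

Rounded to 4 decimal places: λ_− ≈ 2.4049, λ_+ ≈ 11.2105.


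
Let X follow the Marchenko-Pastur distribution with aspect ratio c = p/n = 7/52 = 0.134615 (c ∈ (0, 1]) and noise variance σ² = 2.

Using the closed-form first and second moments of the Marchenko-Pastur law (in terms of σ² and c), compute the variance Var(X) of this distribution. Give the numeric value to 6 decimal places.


Recall the MP moments m_1 = E[X] = σ² and m_2 = E[X²] = σ⁴ (1 + c).
m_1 = E[X] = σ² = 2, so m_1² = 4.
m_2 = E[X²] = σ⁴ (1 + c) = 4 · (1 + 0.134615) = 4 · 1.134615 = 4.538462.
(Note m_2 − m_1² simplifies to c · σ⁴ = 0.134615 · 4.)

Var(X) = m_2 − m_1² = 4.538462 − 4 = 0.538462.


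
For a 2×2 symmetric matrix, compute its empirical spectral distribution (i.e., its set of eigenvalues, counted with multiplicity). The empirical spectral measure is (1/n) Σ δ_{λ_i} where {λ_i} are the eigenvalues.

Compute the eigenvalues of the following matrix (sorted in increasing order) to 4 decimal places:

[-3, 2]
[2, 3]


Since M is real symmetric, both eigenvalues are real; they are the roots of det(λI − M) = λ² − (tr M) λ + det M.
tr M = -3 + 3 = 0.
det M = (-3)·3 − 2² = -9 − 4 = -13.
Characteristic polynomial: λ² − 13 = 0.
Discriminant Δ = (tr M)² − 4·det M = 0 − (-52) = 52; √Δ = 7.211103.
λ = (tr M ± √Δ)/2 = (0 ± 7.211103)/2, giving (tr M − √Δ)/2 = -3.6056 and (tr M + √Δ)/2 = 3.6056.

Eigenvalues sorted in increasing order: [-3.6056, 3.6056].


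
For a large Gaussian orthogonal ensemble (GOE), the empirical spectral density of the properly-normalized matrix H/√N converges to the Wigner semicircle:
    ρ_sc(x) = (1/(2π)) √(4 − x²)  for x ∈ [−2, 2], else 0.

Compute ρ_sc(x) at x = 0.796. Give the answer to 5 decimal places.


ρ_sc(x) = (1/(2π)) √(4 − x²). With x = 0.796:
  4 − x² = 4 − (0.796)² = 4 − 0.633616 = 3.366384.
  √(4 − x²) = 1.834771.
  1/(2π) = 0.159155.
  ρ_sc(0.796) = 0.159155 · 1.834771 = 0.292013.

Rounded to 5 decimal places: ρ_sc(0.796) ≈ 0.29201.


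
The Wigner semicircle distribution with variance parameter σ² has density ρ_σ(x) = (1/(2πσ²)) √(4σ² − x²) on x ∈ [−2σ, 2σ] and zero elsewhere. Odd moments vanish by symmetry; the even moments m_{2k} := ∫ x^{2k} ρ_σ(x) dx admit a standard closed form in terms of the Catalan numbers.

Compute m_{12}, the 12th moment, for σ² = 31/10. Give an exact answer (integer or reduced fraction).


By the scaled semicircle moment identity, m_{2k} = σ^{2k} · C_k with k = 6.
C_6 = (1/(k+1)) · C(2k, k) = (1/7) · C(12, 6) = (1/7) · 924 = 132.
σ^{2k} = (σ²)^k = (31/10)^6 = 887503681/1000000.

Therefore m_{12} = σ^{12} · C_6 = (887503681/1000000) · 132 = 29287621473/250000.


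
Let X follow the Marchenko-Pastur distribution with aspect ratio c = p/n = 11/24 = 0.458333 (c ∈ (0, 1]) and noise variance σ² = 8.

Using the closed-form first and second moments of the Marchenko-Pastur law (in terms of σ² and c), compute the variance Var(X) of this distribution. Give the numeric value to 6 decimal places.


Recall the MP moments m_1 = E[X] = σ² and m_2 = E[X²] = σ⁴ (1 + c).
m_1 = E[X] = σ² = 8, so m_1² = 64.
m_2 = E[X²] = σ⁴ (1 + c) = 64 · (1 + 0.458333) = 64 · 1.458333 = 93.333333.
(Note m_2 − m_1² simplifies to c · σ⁴ = 0.458333 · 64.)

Var(X) = m_2 − m_1² = 93.333333 − 64 = 29.333333.


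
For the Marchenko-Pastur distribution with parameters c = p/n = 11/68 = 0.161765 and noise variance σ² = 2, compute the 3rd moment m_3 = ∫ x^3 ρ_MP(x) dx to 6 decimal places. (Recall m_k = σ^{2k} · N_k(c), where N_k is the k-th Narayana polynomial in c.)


E[X³] = σ⁶ (1 + 3c + c²) (third MP moment). With σ² = 2 (so σ⁶ = 8) and c = 11/68 = 0.161765: E[X³] = 8 · (1 + 3·0.161765 + (0.161765)²) = 8 · 1.511462.

So E[X^3] = 12.091696.


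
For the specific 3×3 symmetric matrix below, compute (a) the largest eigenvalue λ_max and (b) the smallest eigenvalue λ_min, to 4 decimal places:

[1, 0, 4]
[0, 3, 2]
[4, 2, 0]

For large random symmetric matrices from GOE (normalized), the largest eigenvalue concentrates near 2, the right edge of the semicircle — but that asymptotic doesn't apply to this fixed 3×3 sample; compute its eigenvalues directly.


Since M is real symmetric, all three eigenvalues are real; they are the roots of det(λI − M) = λ³ − (tr M) λ² + s λ − det M, where s is the sum of the principal 2×2 minors.
tr M = 1 + 3 + 0 = 4.
s = (1·3 − 0²) + (1·0 − 4²) + (3·0 − 2²) = 3 + (-16) + (-4) = -17.
det M (expand along row 1) = 1·(-4) − 0·(-8) + 4·(-12) = -52.
Characteristic polynomial: λ³ − 4λ² − 17λ + 52 = 0.
Substitute λ = y + (tr M)/3 = y + 1.333333 to remove the quadratic term: y³ + p·y + q = 0 with p = s − (tr M)²/3 = -22.333333 and q = −2(tr M)³/27 + (tr M)·s/3 − det M = 24.592593.
Three real roots ⇒ use the trigonometric (Viète) form: r = 2√(−p/3) = 5.456902, φ = arccos(3q/(p·r)) = arccos(-0.605377) = 2.221036 rad.
y_k = r·cos(φ/3 − 2πk/3) for k = 0, 1, 2 gives y = 4.028480, 1.173525, -5.202005.
λ_k = y_k + 1.333333 gives λ = 5.3618, 2.5069, -3.8687 (check: the sum is 4.0000 = tr M).

Hence λ_max = 5.3618 and λ_min = -3.8687.


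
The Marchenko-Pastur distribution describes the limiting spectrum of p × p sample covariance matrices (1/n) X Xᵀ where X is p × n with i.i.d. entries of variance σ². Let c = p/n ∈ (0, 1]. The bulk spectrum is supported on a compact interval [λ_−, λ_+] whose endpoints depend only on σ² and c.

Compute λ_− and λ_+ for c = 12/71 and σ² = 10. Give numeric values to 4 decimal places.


c = 12/71 = 0.169014; √c = 0.411113.
λ_− = σ² (1 − √c)² = 10 · (1 − 0.411113)² = 10 · (0.588887)² = 3.467876.
λ_+ = σ² (1 + √c)² = 10 · (1 + 0.411113)² = 10 · (1.411113)² = 19.912405.

Rounded to 4 decimal places: λ_− ≈ 3.4679, λ_+ ≈ 19.9124.


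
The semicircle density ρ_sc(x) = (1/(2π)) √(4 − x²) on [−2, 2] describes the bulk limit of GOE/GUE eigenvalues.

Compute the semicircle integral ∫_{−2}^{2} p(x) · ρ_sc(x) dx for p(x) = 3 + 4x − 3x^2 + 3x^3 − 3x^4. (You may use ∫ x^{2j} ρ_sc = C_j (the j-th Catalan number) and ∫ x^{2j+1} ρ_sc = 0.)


Write p(x) = Σ a_i x^i, split into monomials and integrate each against ρ_sc separately.
Using ∫ x^{2j} ρ_sc = C_j = (1/(j+1)) C(2j, j) (Catalan numbers) and ∫ x^{2j+1} ρ_sc = 0 (odd monomials vanish by symmetry):
  i = 0 (even): a_0 · C_{0} = 3 · 1 = 3
  i = 1 (odd): ∫ x^1 ρ_sc = 0 (vanishes)
  i = 2 (even): a_2 · C_{1} = -3 · 1 = -3
  i = 3 (odd): ∫ x^3 ρ_sc = 0 (vanishes)
  i = 4 (even): a_4 · C_{2} = -3 · 2 = -6

Summing the contributions: ∫_{−2}^{2} p(x) ρ_sc(x) dx = 3 + (-3) + (-6) = -6.


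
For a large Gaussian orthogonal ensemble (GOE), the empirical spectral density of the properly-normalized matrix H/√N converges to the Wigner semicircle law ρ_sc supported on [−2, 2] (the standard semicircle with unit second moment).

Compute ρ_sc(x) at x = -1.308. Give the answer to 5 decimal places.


ρ_sc(x) = (1/(2π)) √(4 − x²). With x = -1.308:
  4 − x² = 4 − (-1.308)² = 4 − 1.710864 = 2.289136.
  √(4 − x²) = 1.512989.
  1/(2π) = 0.159155.
  ρ_sc(-1.308) = 0.159155 · 1.512989 = 0.240800.

Rounded to 5 decimal places: ρ_sc(-1.308) ≈ 0.24080.


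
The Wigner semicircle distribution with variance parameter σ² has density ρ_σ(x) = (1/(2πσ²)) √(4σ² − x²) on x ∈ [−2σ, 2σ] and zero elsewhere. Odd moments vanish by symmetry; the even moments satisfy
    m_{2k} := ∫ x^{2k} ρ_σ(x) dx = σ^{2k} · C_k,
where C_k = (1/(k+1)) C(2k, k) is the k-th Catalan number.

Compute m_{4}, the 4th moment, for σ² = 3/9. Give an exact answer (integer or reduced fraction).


By the scaled semicircle moment identity, m_{2k} = σ^{2k} · C_k with k = 2.
C_2 = (1/(k+1)) · C(2k, k) = (1/3) · C(4, 2) = (1/3) · 6 = 2.
σ^{2k} = (σ²)^k = (3/9)^2 = 1/9.

Therefore m_{4} = σ^{4} · C_2 = (1/9) · 2 = 2/9.


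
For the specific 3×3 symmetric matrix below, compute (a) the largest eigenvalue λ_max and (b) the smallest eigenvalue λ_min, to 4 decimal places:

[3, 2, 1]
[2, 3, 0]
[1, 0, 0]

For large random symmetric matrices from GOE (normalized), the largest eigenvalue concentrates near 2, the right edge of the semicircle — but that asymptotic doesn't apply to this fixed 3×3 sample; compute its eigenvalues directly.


Since M is real symmetric, all three eigenvalues are real; they are the roots of det(λI − M) = λ³ − (tr M) λ² + s λ − det M, where s is the sum of the principal 2×2 minors.
tr M = 3 + 3 + 0 = 6.
s = (3·3 − 2²) + (3·0 − 1²) + (3·0 − 0²) = 5 + (-1) + 0 = 4.
det M (expand along row 1) = 3·0 − 2·0 + 1·(-3) = -3.
Characteristic polynomial: λ³ − 6λ² + 4λ + 3 = 0.
Substitute λ = y + (tr M)/3 = y + 2.000000 to remove the quadratic term: y³ + p·y + q = 0 with p = s − (tr M)²/3 = -8.000000 and q = −2(tr M)³/27 + (tr M)·s/3 − det M = -5.000000.
Three real roots ⇒ use the trigonometric (Viète) form: r = 2√(−p/3) = 3.265986, φ = arccos(3q/(p·r)) = arccos(0.574099) = 0.959293 rad.
y_k = r·cos(φ/3 − 2πk/3) for k = 0, 1, 2 gives y = 3.100432, -0.661120, -2.439312.
λ_k = y_k + 2.000000 gives λ = 5.1004, 1.3389, -0.4393 (check: the sum is 6.0000 = tr M).

Hence λ_max = 5.1004 and λ_min = -0.4393.


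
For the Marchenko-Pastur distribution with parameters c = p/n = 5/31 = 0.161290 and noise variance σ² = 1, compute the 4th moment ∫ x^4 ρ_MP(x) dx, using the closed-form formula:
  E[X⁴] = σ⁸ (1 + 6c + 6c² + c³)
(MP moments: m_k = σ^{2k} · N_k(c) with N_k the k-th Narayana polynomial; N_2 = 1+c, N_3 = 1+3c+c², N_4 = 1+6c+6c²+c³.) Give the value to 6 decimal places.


E[X⁴] = σ⁸ (1 + 6c + 6c² + c³) (fourth MP moment). With σ² = 1 (so σ⁸ = 1) and c = 5/31 = 0.161290: E[X⁴] = 1 · (1 + 6·0.161290 + 6·(0.161290)² + (0.161290)³) = 1 · 2.128025.

So E[X^4] = 2.128025.


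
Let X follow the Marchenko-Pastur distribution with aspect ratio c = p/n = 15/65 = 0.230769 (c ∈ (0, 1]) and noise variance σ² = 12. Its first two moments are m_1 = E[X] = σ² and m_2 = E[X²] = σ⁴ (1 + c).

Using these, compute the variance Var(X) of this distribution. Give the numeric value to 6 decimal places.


m_1 = E[X] = σ² = 12, so m_1² = 144.
m_2 = E[X²] = σ⁴ (1 + c) = 144 · (1 + 0.230769) = 144 · 1.230769 = 177.230769.
(Note m_2 − m_1² simplifies to c · σ⁴ = 0.230769 · 144.)

Var(X) = m_2 − m_1² = 177.230769 − 144 = 33.230769.


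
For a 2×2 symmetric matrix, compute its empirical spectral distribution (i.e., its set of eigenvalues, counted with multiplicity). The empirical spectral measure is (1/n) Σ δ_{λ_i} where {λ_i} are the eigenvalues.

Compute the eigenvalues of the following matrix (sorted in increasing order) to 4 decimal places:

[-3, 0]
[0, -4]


Since M is real symmetric, both eigenvalues are real; they are the roots of det(λI − M) = λ² − (tr M) λ + det M.
tr M = -3 + (-4) = -7.
det M = (-3)·(-4) − 0² = 12 − 0 = 12.
Characteristic polynomial: λ² + 7λ + 12 = 0.
Discriminant Δ = (tr M)² − 4·det M = 49 − 48 = 1; √Δ = 1.000000.
λ = (tr M ± √Δ)/2 = (-7 ± 1.000000)/2, giving (tr M − √Δ)/2 = -4.0000 and (tr M + √Δ)/2 = -3.0000.

Eigenvalues sorted in increasing order: [-4.0000, -3.0000].


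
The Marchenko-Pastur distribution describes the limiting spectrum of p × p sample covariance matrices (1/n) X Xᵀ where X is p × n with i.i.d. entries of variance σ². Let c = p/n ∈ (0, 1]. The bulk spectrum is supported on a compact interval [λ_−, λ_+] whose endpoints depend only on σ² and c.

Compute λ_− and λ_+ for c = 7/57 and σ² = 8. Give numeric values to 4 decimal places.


c = 7/57 = 0.122807; √c = 0.350438.
λ_− = σ² (1 − √c)² = 8 · (1 − 0.350438)² = 8 · (0.649562)² = 3.375443.
λ_+ = σ² (1 + √c)² = 8 · (1 + 0.350438)² = 8 · (1.350438)² = 14.589469.

Rounded to 4 decimal places: λ_− ≈ 3.3754, λ_+ ≈ 14.5895.


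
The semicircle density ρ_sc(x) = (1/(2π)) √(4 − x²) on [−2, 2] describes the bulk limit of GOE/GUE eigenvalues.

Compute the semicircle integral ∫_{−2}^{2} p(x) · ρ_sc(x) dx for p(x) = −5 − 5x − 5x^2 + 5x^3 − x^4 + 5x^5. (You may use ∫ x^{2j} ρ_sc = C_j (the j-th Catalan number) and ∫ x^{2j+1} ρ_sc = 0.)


Write p(x) = Σ a_i x^i, split into monomials and integrate each against ρ_sc separately.
Using ∫ x^{2j} ρ_sc = C_j = (1/(j+1)) C(2j, j) (Catalan numbers) and ∫ x^{2j+1} ρ_sc = 0 (odd monomials vanish by symmetry):
  i = 0 (even): a_0 · C_{0} = -5 · 1 = -5
  i = 1 (odd): ∫ x^1 ρ_sc = 0 (vanishes)
  i = 2 (even): a_2 · C_{1} = -5 · 1 = -5
  i = 3 (odd): ∫ x^3 ρ_sc = 0 (vanishes)
  i = 4 (even): a_4 · C_{2} = -1 · 2 = -2
  i = 5 (odd): ∫ x^5 ρ_sc = 0 (vanishes)

Summing the contributions: ∫_{−2}^{2} p(x) ρ_sc(x) dx = (-5) + (-5) + (-2) = -12.


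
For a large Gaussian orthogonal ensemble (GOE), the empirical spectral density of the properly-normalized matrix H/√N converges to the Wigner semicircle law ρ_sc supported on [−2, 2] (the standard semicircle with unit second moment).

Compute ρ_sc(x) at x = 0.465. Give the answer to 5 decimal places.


ρ_sc(x) = (1/(2π)) √(4 − x²). With x = 0.465:
  4 − x² = 4 − (0.465)² = 4 − 0.216225 = 3.783775.
  √(4 − x²) = 1.945193.
  1/(2π) = 0.159155.
  ρ_sc(0.465) = 0.159155 · 1.945193 = 0.309587.

Rounded to 5 decimal places: ρ_sc(0.465) ≈ 0.30959.


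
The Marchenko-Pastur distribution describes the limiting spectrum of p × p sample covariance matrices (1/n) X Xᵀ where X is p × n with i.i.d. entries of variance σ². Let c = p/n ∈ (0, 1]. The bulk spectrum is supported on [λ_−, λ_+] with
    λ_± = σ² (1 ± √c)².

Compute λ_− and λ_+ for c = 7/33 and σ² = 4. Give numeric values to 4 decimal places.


c = 7/33 = 0.212121; √c = 0.460566.
λ_− = σ² (1 − √c)² = 4 · (1 − 0.460566)² = 4 · (0.539434)² = 1.163955.
λ_+ = σ² (1 + √c)² = 4 · (1 + 0.460566)² = 4 · (1.460566)² = 8.533014.

Rounded to 4 decimal places: λ_− ≈ 1.1640, λ_+ ≈ 8.5330.


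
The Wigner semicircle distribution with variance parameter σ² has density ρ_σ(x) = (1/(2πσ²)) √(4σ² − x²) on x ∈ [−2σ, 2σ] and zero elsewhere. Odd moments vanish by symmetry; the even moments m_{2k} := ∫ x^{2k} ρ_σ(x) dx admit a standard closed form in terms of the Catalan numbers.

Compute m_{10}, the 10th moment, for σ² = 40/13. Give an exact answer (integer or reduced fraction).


By the scaled semicircle moment identity, m_{2k} = σ^{2k} · C_k with k = 5.
C_5 = (1/(k+1)) · C(2k, k) = (1/6) · C(10, 5) = (1/6) · 252 = 42.
σ^{2k} = (σ²)^k = (40/13)^5 = 102400000/371293.

Therefore m_{10} = σ^{10} · C_5 = (102400000/371293) · 42 = 4300800000/371293.


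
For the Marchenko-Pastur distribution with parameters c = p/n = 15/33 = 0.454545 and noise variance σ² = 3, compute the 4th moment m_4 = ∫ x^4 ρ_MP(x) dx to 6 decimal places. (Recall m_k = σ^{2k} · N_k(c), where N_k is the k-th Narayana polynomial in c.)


E[X⁴] = σ⁸ (1 + 6c + 6c² + c³) (fourth MP moment). With σ² = 3 (so σ⁸ = 81) and c = 15/33 = 0.454545: E[X⁴] = 81 · (1 + 6·0.454545 + 6·(0.454545)² + (0.454545)³) = 81 · 5.060856.

So E[X^4] = 409.929376.


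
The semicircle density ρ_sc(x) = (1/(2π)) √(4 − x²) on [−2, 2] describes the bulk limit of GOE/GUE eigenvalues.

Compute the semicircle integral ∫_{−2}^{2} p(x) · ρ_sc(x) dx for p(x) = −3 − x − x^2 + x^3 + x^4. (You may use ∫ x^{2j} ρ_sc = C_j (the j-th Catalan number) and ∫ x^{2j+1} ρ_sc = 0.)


Write p(x) = Σ a_i x^i, split into monomials and integrate each against ρ_sc separately.
Using ∫ x^{2j} ρ_sc = C_j = (1/(j+1)) C(2j, j) (Catalan numbers) and ∫ x^{2j+1} ρ_sc = 0 (odd monomials vanish by symmetry):
  i = 0 (even): a_0 · C_{0} = -3 · 1 = -3
  i = 1 (odd): ∫ x^1 ρ_sc = 0 (vanishes)
  i = 2 (even): a_2 · C_{1} = -1 · 1 = -1
  i = 3 (odd): ∫ x^3 ρ_sc = 0 (vanishes)
  i = 4 (even): a_4 · C_{2} = 1 · 2 = 2

Summing the contributions: ∫_{−2}^{2} p(x) ρ_sc(x) dx = (-3) + (-1) + 2 = -2.


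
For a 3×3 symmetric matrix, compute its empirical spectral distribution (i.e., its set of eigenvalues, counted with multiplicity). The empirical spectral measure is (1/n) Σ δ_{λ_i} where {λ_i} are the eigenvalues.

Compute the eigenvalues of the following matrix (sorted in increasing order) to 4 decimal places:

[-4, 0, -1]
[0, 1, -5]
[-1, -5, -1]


Since M is real symmetric, all three eigenvalues are real; they are the roots of det(λI − M) = λ³ − (tr M) λ² + s λ − det M, where s is the sum of the principal 2×2 minors.
tr M = -4 + 1 + (-1) = -4.
s = ((-4)·1 − 0²) + ((-4)·(-1) − (-1)²) + (1·(-1) − (-5)²) = -4 + 3 + (-26) = -27.
det M (expand along row 1) = (-4)·(-26) − 0·(-5) + (-1)·1 = 103.
Characteristic polynomial: λ³ + 4λ² − 27λ − 103 = 0.
Substitute λ = y + (tr M)/3 = y − 1.333333 to remove the quadratic term: y³ + p·y + q = 0 with p = s − (tr M)²/3 = -32.333333 and q = −2(tr M)³/27 + (tr M)·s/3 − det M = -62.259259.
Three real roots ⇒ use the trigonometric (Viète) form: r = 2√(−p/3) = 6.565905, φ = arccos(3q/(p·r)) = arccos(0.879792) = 0.495371 rad.
y_k = r·cos(φ/3 − 2πk/3) for k = 0, 1, 2 gives y = 6.476596, -2.303625, -4.172971.
λ_k = y_k − 1.333333 gives λ = 5.1433, -3.6370, -5.5063 (check: the sum is -4.0000 = tr M).

Eigenvalues sorted in increasing order: [-5.5063, -3.6370, 5.1433].


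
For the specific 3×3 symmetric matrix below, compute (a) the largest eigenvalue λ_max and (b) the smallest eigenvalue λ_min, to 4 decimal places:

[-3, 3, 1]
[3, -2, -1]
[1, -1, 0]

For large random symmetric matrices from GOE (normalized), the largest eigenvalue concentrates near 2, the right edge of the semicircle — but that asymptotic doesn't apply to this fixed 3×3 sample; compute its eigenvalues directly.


Since M is real symmetric, all three eigenvalues are real; they are the roots of det(λI − M) = λ³ − (tr M) λ² + s λ − det M, where s is the sum of the principal 2×2 minors.
tr M = -3 + (-2) + 0 = -5.
s = ((-3)·(-2) − 3²) + ((-3)·0 − 1²) + ((-2)·0 − (-1)²) = -3 + (-1) + (-1) = -5.
det M (expand along row 1) = (-3)·(-1) − 3·1 + 1·(-1) = -1.
Characteristic polynomial: λ³ + 5λ² − 5λ + 1 = 0.
Substitute λ = y + (tr M)/3 = y − 1.666667 to remove the quadratic term: y³ + p·y + q = 0 with p = s − (tr M)²/3 = -13.333333 and q = −2(tr M)³/27 + (tr M)·s/3 − det M = 18.592593.
Three real roots ⇒ use the trigonometric (Viète) form: r = 2√(−p/3) = 4.216370, φ = arccos(3q/(p·r)) = arccos(-0.992165) = 3.016328 rad.
y_k = r·cos(φ/3 − 2πk/3) for k = 0, 1, 2 gives y = 2.258771, 1.953924, -4.212695.
λ_k = y_k − 1.666667 gives λ = 0.5921, 0.2873, -5.8794 (check: the sum is -5.0000 = tr M).

Hence λ_max = 0.5921 and λ_min = -5.8794.


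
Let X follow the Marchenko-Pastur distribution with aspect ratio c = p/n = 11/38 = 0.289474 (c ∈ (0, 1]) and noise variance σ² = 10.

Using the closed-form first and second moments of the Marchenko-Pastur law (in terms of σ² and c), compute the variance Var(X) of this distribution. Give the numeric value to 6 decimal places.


Recall the MP moments m_1 = E[X] = σ² and m_2 = E[X²] = σ⁴ (1 + c).
m_1 = E[X] = σ² = 10, so m_1² = 100.
m_2 = E[X²] = σ⁴ (1 + c) = 100 · (1 + 0.289474) = 100 · 1.289474 = 128.947368.
(Note m_2 − m_1² simplifies to c · σ⁴ = 0.289474 · 100.)

Var(X) = m_2 − m_1² = 128.947368 − 100 = 28.947368.


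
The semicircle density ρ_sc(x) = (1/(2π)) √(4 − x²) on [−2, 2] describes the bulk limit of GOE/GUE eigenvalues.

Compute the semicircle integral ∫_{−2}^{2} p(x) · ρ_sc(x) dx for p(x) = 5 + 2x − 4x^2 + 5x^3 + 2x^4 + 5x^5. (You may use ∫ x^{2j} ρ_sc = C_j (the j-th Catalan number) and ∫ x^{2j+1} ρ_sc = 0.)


Write p(x) = Σ a_i x^i, split into monomials and integrate each against ρ_sc separately.
Using ∫ x^{2j} ρ_sc = C_j = (1/(j+1)) C(2j, j) (Catalan numbers) and ∫ x^{2j+1} ρ_sc = 0 (odd monomials vanish by symmetry):
  i = 0 (even): a_0 · C_{0} = 5 · 1 = 5
  i = 1 (odd): ∫ x^1 ρ_sc = 0 (vanishes)
  i = 2 (even): a_2 · C_{1} = -4 · 1 = -4
  i = 3 (odd): ∫ x^3 ρ_sc = 0 (vanishes)
  i = 4 (even): a_4 · C_{2} = 2 · 2 = 4
  i = 5 (odd): ∫ x^5 ρ_sc = 0 (vanishes)

Summing the contributions: ∫_{−2}^{2} p(x) ρ_sc(x) dx = 5 + (-4) + 4 = 5.
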